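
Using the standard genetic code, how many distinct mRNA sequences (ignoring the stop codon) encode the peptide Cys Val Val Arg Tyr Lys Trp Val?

Cys: 2 codons.
Val: 4 codons.
Val: 4 codons.
Arg: 6 codons.
Tyr: 2 codons.
Lys: 2 codons.
Trp: 1 codon.
Val: 4 codons.
2 × 4 × 4 × 6 × 2 × 2 × 1 × 4 = 3072.

3072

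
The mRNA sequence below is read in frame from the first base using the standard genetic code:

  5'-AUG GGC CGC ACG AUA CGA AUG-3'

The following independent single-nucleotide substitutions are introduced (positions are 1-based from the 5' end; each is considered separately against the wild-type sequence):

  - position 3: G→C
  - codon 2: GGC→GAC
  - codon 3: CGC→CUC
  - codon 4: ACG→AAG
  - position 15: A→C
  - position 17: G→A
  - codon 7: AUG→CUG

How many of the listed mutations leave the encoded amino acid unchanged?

1

Codon 1: AUG (Met) → AUC (Ile) — missense.
Codon 2: GGC (Gly) → GAC (Asp) — missense.
Codon 3: CGC (Arg) → CUC (Leu) — missense.
Codon 4: ACG (Thr) → AAG (Lys) — missense.
Codon 5: AUA (Ile) → AUC (Ile) — synonymous.
Codon 6: CGA (Arg) → CAA (Gln) — missense.
Codon 7: AUG (Met) → CUG (Leu) — missense.
Synonymous: 1 of 7.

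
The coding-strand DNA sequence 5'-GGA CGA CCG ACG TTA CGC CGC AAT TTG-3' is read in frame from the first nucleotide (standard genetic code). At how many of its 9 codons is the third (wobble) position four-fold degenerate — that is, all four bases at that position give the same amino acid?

6

Codon 1 GGA (Gly): third position 4-fold.
Codon 2 CGA (Arg): third position 4-fold.
Codon 3 CCG (Pro): third position 4-fold.
Codon 4 ACG (Thr): third position 4-fold.
Codon 5 TTA (Leu): third position 2-fold.
Codon 6 CGC (Arg): third position 4-fold.
Codon 7 CGC (Arg): third position 4-fold.
Codon 8 AAT (Asn): third position 2-fold.
Codon 9 TTG (Leu): third position 2-fold.
Four-fold degenerate third positions: 6.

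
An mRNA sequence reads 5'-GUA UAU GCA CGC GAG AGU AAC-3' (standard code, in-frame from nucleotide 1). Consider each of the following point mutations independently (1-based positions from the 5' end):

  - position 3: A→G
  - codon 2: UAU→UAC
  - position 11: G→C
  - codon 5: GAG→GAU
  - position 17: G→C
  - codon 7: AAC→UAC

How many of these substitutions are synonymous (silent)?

Codon 1: GUA (Val) → GUG (Val) — synonymous.
Codon 2: UAU (Tyr) → UAC (Tyr) — synonymous.
Codon 4: CGC (Arg) → CCC (Pro) — missense.
Codon 5: GAG (Glu) → GAU (Asp) — missense.
Codon 6: AGU (Ser) → ACU (Thr) — missense.
Codon 7: AAC (Asn) → UAC (Tyr) — missense.
Synonymous: 2 of 6.

2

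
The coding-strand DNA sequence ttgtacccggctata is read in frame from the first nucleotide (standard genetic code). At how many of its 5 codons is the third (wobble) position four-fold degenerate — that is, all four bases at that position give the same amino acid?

Codon 1 TTG (Leu): third position 2-fold.
Codon 2 TAC (Tyr): third position 2-fold.
Codon 3 CCG (Pro): third position 4-fold.
Codon 4 GCT (Ala): third position 4-fold.
Codon 5 ATA (Ile): third position 3-fold.
Four-fold degenerate third positions: 2.

2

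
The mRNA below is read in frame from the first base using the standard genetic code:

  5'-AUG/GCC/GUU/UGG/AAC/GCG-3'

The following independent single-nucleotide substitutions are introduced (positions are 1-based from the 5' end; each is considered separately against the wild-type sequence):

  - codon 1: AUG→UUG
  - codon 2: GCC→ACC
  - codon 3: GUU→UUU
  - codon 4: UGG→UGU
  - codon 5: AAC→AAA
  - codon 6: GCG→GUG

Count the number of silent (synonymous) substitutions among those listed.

0

Codon 1: AUG (Met) → UUG (Leu) — missense.
Codon 2: GCC (Ala) → ACC (Thr) — missense.
Codon 3: GUU (Val) → UUU (Phe) — missense.
Codon 4: UGG (Trp) → UGU (Cys) — missense.
Codon 5: AAC (Asn) → AAA (Lys) — missense.
Codon 6: GCG (Ala) → GUG (Val) — missense.
Synonymous: 0 of 6.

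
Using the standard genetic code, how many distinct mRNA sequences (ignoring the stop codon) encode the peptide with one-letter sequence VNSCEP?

Val: 4 codons.
Asn: 2 codons.
Ser: 6 codons.
Cys: 2 codons.
Glu: 2 codons.
Pro: 4 codons.
4 × 2 × 6 × 2 × 2 × 4 = 768.

768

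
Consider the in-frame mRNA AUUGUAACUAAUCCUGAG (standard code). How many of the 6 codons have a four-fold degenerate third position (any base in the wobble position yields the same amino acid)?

Codon 1 AUU (Ile): third position 3-fold.
Codon 2 GUA (Val): third position 4-fold.
Codon 3 ACU (Thr): third position 4-fold.
Codon 4 AAU (Asn): third position 2-fold.
Codon 5 CCU (Pro): third position 4-fold.
Codon 6 GAG (Glu): third position 2-fold.
Four-fold degenerate third positions: 3.

3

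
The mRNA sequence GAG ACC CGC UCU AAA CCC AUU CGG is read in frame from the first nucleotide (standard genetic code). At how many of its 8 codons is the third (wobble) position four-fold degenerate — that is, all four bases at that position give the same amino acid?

Codon 1 GAG (Glu): third position 2-fold.
Codon 2 ACC (Thr): third position 4-fold.
Codon 3 CGC (Arg): third position 4-fold.
Codon 4 UCU (Ser): third position 4-fold.
Codon 5 AAA (Lys): third position 2-fold.
Codon 6 CCC (Pro): third position 4-fold.
Codon 7 AUU (Ile): third position 3-fold.
Codon 8 CGG (Arg): third position 4-fold.
Four-fold degenerate third positions: 5.

5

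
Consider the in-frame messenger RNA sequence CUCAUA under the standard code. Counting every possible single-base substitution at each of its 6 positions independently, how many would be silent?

5

Codon 1 (CUC, Leu): 3 synonymous substitutions.
Codon 2 (AUA, Ile): 2 synonymous substitutions.
Total: 3 + 2 = 5.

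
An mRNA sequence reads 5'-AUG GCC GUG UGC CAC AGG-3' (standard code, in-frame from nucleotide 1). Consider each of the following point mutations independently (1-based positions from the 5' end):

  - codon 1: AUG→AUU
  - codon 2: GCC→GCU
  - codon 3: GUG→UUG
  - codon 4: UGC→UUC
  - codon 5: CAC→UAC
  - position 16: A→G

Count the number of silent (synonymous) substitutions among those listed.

1

Codon 1: AUG (Met) → AUU (Ile) — missense.
Codon 2: GCC (Ala) → GCU (Ala) — synonymous.
Codon 3: GUG (Val) → UUG (Leu) — missense.
Codon 4: UGC (Cys) → UUC (Phe) — missense.
Codon 5: CAC (His) → UAC (Tyr) — missense.
Codon 6: AGG (Arg) → GGG (Gly) — missense.
Synonymous: 1 of 6.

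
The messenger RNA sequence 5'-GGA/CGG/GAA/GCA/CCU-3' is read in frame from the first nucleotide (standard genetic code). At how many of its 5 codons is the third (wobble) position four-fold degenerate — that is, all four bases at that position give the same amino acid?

4

Codon 1 GGA (Gly): third position 4-fold.
Codon 2 CGG (Arg): third position 4-fold.
Codon 3 GAA (Glu): third position 2-fold.
Codon 4 GCA (Ala): third position 4-fold.
Codon 5 CCU (Pro): third position 4-fold.
Four-fold degenerate third positions: 4.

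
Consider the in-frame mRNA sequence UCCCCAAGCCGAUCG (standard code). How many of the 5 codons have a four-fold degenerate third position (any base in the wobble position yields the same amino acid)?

4

Codon 1 UCC (Ser): third position 4-fold.
Codon 2 CCA (Pro): third position 4-fold.
Codon 3 AGC (Ser): third position 2-fold.
Codon 4 CGA (Arg): third position 4-fold.
Codon 5 UCG (Ser): third position 4-fold.
Four-fold degenerate third positions: 4.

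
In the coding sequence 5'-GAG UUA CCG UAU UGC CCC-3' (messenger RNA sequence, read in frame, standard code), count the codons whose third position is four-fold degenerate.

Codon 1 GAG (Glu): third position 2-fold.
Codon 2 UUA (Leu): third position 2-fold.
Codon 3 CCG (Pro): third position 4-fold.
Codon 4 UAU (Tyr): third position 2-fold.
Codon 5 UGC (Cys): third position 2-fold.
Codon 6 CCC (Pro): third position 4-fold.
Four-fold degenerate third positions: 2.

2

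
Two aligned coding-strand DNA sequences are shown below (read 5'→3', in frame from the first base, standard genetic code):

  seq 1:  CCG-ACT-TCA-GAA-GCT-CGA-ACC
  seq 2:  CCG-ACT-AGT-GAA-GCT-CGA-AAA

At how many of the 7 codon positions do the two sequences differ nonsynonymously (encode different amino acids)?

1

Codon 1: CCG Pro / CCG Pro — identical.
Codon 2: ACT Thr / ACT Thr — identical.
Codon 3: TCA Ser / AGT Ser — synonymous.
Codon 4: GAA Glu / GAA Glu — identical.
Codon 5: GCT Ala / GCT Ala — identical.
Codon 6: CGA Arg / CGA Arg — identical.
Codon 7: ACC Thr / AAA Lys — nonsynonymous.
Nonsynonymous differences: 1.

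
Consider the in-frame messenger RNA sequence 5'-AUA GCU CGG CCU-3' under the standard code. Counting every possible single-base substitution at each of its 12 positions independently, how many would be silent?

12

Codon 1 (AUA, Ile): 2 synonymous substitutions.
Codon 2 (GCU, Ala): 3 synonymous substitutions.
Codon 3 (CGG, Arg): 4 synonymous substitutions.
Codon 4 (CCU, Pro): 3 synonymous substitutions.
Total: 2 + 3 + 4 + 3 = 12.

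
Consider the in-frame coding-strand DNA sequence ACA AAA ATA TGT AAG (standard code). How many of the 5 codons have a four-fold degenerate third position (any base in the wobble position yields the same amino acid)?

1

Codon 1 ACA (Thr): third position 4-fold.
Codon 2 AAA (Lys): third position 2-fold.
Codon 3 ATA (Ile): third position 3-fold.
Codon 4 TGT (Cys): third position 2-fold.
Codon 5 AAG (Lys): third position 2-fold.
Four-fold degenerate third positions: 1.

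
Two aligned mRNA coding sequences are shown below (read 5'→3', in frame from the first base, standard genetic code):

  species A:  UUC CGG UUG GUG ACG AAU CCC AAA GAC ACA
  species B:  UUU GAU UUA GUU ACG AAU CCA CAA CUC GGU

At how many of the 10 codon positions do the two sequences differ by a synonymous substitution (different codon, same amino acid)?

4

Codon 1: UUC Phe / UUU Phe — synonymous.
Codon 2: CGG Arg / GAU Asp — nonsynonymous.
Codon 3: UUG Leu / UUA Leu — synonymous.
Codon 4: GUG Val / GUU Val — synonymous.
Codon 5: ACG Thr / ACG Thr — identical.
Codon 6: AAU Asn / AAU Asn — identical.
Codon 7: CCC Pro / CCA Pro — synonymous.
Codon 8: AAA Lys / CAA Gln — nonsynonymous.
Codon 9: GAC Asp / CUC Leu — nonsynonymous.
Codon 10: ACA Thr / GGU Gly — nonsynonymous.
Synonymous differences: 4.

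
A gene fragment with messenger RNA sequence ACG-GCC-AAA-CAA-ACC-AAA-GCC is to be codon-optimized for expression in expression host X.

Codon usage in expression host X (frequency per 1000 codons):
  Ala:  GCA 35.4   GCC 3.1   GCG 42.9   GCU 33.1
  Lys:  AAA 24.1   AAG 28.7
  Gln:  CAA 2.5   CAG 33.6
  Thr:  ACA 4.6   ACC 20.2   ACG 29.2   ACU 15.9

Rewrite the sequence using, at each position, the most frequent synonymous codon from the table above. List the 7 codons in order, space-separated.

Codon 1 (Thr): best is ACG at 29.2.
Codon 2 (Ala): best is GCG at 42.9.
Codon 3 (Lys): best is AAG at 28.7.
Codon 4 (Gln): best is CAG at 33.6.
Codon 5 (Thr): best is ACG at 29.2.
Codon 6 (Lys): best is AAG at 28.7.
Codon 7 (Ala): best is GCG at 42.9.

ACG GCG AAG CAG ACG AAG GCG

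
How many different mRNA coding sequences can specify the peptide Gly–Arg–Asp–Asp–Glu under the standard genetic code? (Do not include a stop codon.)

192

Gly: 4 codons.
Arg: 6 codons.
Asp: 2 codons.
Asp: 2 codons.
Glu: 2 codons.
4 × 6 × 2 × 2 × 2 = 192.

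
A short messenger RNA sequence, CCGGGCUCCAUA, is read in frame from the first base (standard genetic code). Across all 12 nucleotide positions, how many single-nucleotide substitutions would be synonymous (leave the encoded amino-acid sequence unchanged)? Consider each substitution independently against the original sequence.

Codon 1 (CCG, Pro): 3 synonymous substitutions.
Codon 2 (GGC, Gly): 3 synonymous substitutions.
Codon 3 (UCC, Ser): 3 synonymous substitutions.
Codon 4 (AUA, Ile): 2 synonymous substitutions.
Total: 3 + 3 + 3 + 2 = 11.

11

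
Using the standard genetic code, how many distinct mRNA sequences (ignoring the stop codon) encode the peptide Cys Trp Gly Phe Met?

Cys: 2 codons.
Trp: 1 codon.
Gly: 4 codons.
Phe: 2 codons.
Met: 1 codon.
2 × 1 × 4 × 2 × 1 = 16.

16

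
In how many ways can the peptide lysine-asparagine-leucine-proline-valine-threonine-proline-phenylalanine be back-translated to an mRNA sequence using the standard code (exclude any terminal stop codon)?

12288

Lys: 2 codons.
Asn: 2 codons.
Leu: 6 codons.
Pro: 4 codons.
Val: 4 codons.
Thr: 4 codons.
Pro: 4 codons.
Phe: 2 codons.
2 × 2 × 6 × 4 × 4 × 4 × 4 × 2 = 12288.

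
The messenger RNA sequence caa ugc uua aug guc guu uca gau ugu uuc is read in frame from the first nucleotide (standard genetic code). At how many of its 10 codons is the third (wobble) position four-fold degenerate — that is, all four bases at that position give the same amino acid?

3

Codon 1 CAA (Gln): third position 2-fold.
Codon 2 UGC (Cys): third position 2-fold.
Codon 3 UUA (Leu): third position 2-fold.
Codon 4 AUG (Met): third position 1-fold.
Codon 5 GUC (Val): third position 4-fold.
Codon 6 GUU (Val): third position 4-fold.
Codon 7 UCA (Ser): third position 4-fold.
Codon 8 GAU (Asp): third position 2-fold.
Codon 9 UGU (Cys): third position 2-fold.
Codon 10 UUC (Phe): third position 2-fold.
Four-fold degenerate third positions: 3.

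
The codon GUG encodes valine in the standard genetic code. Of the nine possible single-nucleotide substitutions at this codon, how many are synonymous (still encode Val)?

Position 1: none → 0 synonymous.
Position 2: none → 0 synonymous.
Position 3: GUU, GUC, GUA → 3 synonymous.
Total: 0 + 0 + 3 = 3.

3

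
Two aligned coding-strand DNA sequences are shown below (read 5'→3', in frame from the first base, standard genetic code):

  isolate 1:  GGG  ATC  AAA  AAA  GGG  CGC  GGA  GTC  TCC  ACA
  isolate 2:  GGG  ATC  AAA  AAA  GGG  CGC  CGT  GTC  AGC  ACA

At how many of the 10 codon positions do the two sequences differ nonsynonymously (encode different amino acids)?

1

Codon 1: GGG Gly / GGG Gly — identical.
Codon 2: ATC Ile / ATC Ile — identical.
Codon 3: AAA Lys / AAA Lys — identical.
Codon 4: AAA Lys / AAA Lys — identical.
Codon 5: GGG Gly / GGG Gly — identical.
Codon 6: CGC Arg / CGC Arg — identical.
Codon 7: GGA Gly / CGT Arg — nonsynonymous.
Codon 8: GTC Val / GTC Val — identical.
Codon 9: TCC Ser / AGC Ser — synonymous.
Codon 10: ACA Thr / ACA Thr — identical.
Nonsynonymous differences: 1.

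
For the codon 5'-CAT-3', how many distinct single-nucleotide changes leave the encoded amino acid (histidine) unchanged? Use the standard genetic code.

1

Position 1: none → 0 synonymous.
Position 2: none → 0 synonymous.
Position 3: CAC → 1 synonymous.
Total: 0 + 0 + 1 = 1.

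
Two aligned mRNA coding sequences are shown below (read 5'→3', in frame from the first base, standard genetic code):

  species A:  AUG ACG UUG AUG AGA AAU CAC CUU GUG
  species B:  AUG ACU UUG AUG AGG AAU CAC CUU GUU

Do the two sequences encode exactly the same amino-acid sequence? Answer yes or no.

Codon 1: AUG Met / AUG Met — identical.
Codon 2: ACG Thr / ACU Thr — synonymous.
Codon 3: UUG Leu / UUG Leu — identical.
Codon 4: AUG Met / AUG Met — identical.
Codon 5: AGA Arg / AGG Arg — synonymous.
Codon 6: AAU Asn / AAU Asn — identical.
Codon 7: CAC His / CAC His — identical.
Codon 8: CUU Leu / CUU Leu — identical.
Codon 9: GUG Val / GUU Val — synonymous.
Nonsynonymous differences: 0 → same protein.

yes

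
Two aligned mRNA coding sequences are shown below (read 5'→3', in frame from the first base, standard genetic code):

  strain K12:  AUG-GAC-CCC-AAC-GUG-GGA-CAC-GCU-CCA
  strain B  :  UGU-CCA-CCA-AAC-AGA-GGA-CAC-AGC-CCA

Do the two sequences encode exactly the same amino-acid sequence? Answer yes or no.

no

Codon 1: AUG Met / UGU Cys — nonsynonymous.
Codon 2: GAC Asp / CCA Pro — nonsynonymous.
Codon 3: CCC Pro / CCA Pro — synonymous.
Codon 4: AAC Asn / AAC Asn — identical.
Codon 5: GUG Val / AGA Arg — nonsynonymous.
Codon 6: GGA Gly / GGA Gly — identical.
Codon 7: CAC His / CAC His — identical.
Codon 8: GCU Ala / AGC Ser — nonsynonymous.
Codon 9: CCA Pro / CCA Pro — identical.
Nonsynonymous differences: 4 → different protein.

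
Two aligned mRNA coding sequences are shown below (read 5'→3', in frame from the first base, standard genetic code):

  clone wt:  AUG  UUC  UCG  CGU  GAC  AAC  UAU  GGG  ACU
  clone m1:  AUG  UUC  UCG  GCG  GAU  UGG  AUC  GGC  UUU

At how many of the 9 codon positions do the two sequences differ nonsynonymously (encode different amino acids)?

Codon 1: AUG Met / AUG Met — identical.
Codon 2: UUC Phe / UUC Phe — identical.
Codon 3: UCG Ser / UCG Ser — identical.
Codon 4: CGU Arg / GCG Ala — nonsynonymous.
Codon 5: GAC Asp / GAU Asp — synonymous.
Codon 6: AAC Asn / UGG Trp — nonsynonymous.
Codon 7: UAU Tyr / AUC Ile — nonsynonymous.
Codon 8: GGG Gly / GGC Gly — synonymous.
Codon 9: ACU Thr / UUU Phe — nonsynonymous.
Nonsynonymous differences: 4.

4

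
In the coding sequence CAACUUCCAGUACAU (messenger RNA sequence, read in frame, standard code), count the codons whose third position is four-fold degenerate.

3

Codon 1 CAA (Gln): third position 2-fold.
Codon 2 CUU (Leu): third position 4-fold.
Codon 3 CCA (Pro): third position 4-fold.
Codon 4 GUA (Val): third position 4-fold.
Codon 5 CAU (His): third position 2-fold.
Four-fold degenerate third positions: 3.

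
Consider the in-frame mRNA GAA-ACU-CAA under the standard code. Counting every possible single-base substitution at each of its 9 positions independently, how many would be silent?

5

Codon 1 (GAA, Glu): 1 synonymous substitution.
Codon 2 (ACU, Thr): 3 synonymous substitutions.
Codon 3 (CAA, Gln): 1 synonymous substitution.
Total: 1 + 3 + 1 = 5.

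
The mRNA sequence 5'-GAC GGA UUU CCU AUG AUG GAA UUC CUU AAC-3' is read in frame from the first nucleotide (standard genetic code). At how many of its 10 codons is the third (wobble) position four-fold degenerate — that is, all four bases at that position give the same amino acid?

3

Codon 1 GAC (Asp): third position 2-fold.
Codon 2 GGA (Gly): third position 4-fold.
Codon 3 UUU (Phe): third position 2-fold.
Codon 4 CCU (Pro): third position 4-fold.
Codon 5 AUG (Met): third position 1-fold.
Codon 6 AUG (Met): third position 1-fold.
Codon 7 GAA (Glu): third position 2-fold.
Codon 8 UUC (Phe): third position 2-fold.
Codon 9 CUU (Leu): third position 4-fold.
Codon 10 AAC (Asn): third position 2-fold.
Four-fold degenerate third positions: 3.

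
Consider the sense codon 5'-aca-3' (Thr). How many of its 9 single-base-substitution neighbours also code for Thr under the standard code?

Position 1: none → 0 synonymous.
Position 2: none → 0 synonymous.
Position 3: ACT, ACC, ACG → 3 synonymous.
Total: 0 + 0 + 3 = 3.

3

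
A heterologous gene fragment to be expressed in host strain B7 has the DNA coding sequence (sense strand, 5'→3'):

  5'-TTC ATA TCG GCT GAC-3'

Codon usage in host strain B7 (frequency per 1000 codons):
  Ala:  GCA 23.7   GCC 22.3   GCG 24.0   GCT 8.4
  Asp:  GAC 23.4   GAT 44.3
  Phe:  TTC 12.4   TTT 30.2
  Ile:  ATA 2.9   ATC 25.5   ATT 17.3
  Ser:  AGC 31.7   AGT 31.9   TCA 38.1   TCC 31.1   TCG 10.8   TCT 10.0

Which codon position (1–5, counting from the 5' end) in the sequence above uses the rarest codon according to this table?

Codon 1 TTC (Phe): 12.4 per 1000.
Codon 2 ATA (Ile): 2.9 per 1000.
Codon 3 TCG (Ser): 10.8 per 1000.
Codon 4 GCT (Ala): 8.4 per 1000.
Codon 5 GAC (Asp): 23.4 per 1000.
Lowest frequency is 2.9 at codon 2.

2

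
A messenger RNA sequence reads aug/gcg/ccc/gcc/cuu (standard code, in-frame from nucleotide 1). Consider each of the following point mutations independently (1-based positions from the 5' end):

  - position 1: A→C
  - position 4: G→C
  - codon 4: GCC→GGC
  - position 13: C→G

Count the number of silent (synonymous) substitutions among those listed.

Codon 1: AUG (Met) → CUG (Leu) — missense.
Codon 2: GCG (Ala) → CCG (Pro) — missense.
Codon 4: GCC (Ala) → GGC (Gly) — missense.
Codon 5: CUU (Leu) → GUU (Val) — missense.
Synonymous: 0 of 4.

0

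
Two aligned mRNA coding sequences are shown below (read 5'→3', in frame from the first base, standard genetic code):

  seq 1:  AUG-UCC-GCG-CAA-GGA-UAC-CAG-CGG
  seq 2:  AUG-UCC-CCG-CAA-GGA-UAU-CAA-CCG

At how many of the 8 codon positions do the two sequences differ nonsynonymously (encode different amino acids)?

Codon 1: AUG Met / AUG Met — identical.
Codon 2: UCC Ser / UCC Ser — identical.
Codon 3: GCG Ala / CCG Pro — nonsynonymous.
Codon 4: CAA Gln / CAA Gln — identical.
Codon 5: GGA Gly / GGA Gly — identical.
Codon 6: UAC Tyr / UAU Tyr — synonymous.
Codon 7: CAG Gln / CAA Gln — synonymous.
Codon 8: CGG Arg / CCG Pro — nonsynonymous.
Nonsynonymous differences: 2.

2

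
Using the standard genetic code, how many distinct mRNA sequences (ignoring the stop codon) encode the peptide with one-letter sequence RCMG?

Arg: 6 codons.
Cys: 2 codons.
Met: 1 codon.
Gly: 4 codons.
6 × 2 × 1 × 4 = 48.

48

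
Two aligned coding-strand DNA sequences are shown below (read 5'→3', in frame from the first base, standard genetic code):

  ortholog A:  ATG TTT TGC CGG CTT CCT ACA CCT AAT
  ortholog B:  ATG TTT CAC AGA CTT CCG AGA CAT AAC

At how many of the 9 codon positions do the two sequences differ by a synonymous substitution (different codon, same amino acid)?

3

Codon 1: ATG Met / ATG Met — identical.
Codon 2: TTT Phe / TTT Phe — identical.
Codon 3: TGC Cys / CAC His — nonsynonymous.
Codon 4: CGG Arg / AGA Arg — synonymous.
Codon 5: CTT Leu / CTT Leu — identical.
Codon 6: CCT Pro / CCG Pro — synonymous.
Codon 7: ACA Thr / AGA Arg — nonsynonymous.
Codon 8: CCT Pro / CAT His — nonsynonymous.
Codon 9: AAT Asn / AAC Asn — synonymous.
Synonymous differences: 3.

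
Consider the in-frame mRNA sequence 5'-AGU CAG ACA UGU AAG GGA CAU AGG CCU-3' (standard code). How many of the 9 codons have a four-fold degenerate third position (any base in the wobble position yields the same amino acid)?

3

Codon 1 AGU (Ser): third position 2-fold.
Codon 2 CAG (Gln): third position 2-fold.
Codon 3 ACA (Thr): third position 4-fold.
Codon 4 UGU (Cys): third position 2-fold.
Codon 5 AAG (Lys): third position 2-fold.
Codon 6 GGA (Gly): third position 4-fold.
Codon 7 CAU (His): third position 2-fold.
Codon 8 AGG (Arg): third position 2-fold.
Codon 9 CCU (Pro): third position 4-fold.
Four-fold degenerate third positions: 3.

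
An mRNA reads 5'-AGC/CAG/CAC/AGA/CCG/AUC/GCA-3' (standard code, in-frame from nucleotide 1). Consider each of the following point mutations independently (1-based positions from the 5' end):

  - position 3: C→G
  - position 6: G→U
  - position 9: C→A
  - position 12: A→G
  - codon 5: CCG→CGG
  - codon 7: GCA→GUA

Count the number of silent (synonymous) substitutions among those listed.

Codon 1: AGC (Ser) → AGG (Arg) — missense.
Codon 2: CAG (Gln) → CAU (His) — missense.
Codon 3: CAC (His) → CAA (Gln) — missense.
Codon 4: AGA (Arg) → AGG (Arg) — synonymous.
Codon 5: CCG (Pro) → CGG (Arg) — missense.
Codon 7: GCA (Ala) → GUA (Val) — missense.
Synonymous: 1 of 6.

1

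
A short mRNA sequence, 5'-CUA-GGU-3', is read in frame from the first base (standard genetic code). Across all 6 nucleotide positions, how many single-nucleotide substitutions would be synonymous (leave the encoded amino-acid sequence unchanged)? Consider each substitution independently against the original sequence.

Codon 1 (CUA, Leu): 4 synonymous substitutions.
Codon 2 (GGU, Gly): 3 synonymous substitutions.
Total: 4 + 3 = 7.

7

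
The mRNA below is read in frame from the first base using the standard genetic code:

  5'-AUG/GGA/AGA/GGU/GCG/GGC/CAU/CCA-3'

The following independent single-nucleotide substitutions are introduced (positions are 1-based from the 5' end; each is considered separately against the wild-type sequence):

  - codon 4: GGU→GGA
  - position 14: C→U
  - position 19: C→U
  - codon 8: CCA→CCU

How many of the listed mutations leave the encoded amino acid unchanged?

2

Codon 4: GGU (Gly) → GGA (Gly) — synonymous.
Codon 5: GCG (Ala) → GUG (Val) — missense.
Codon 7: CAU (His) → UAU (Tyr) — missense.
Codon 8: CCA (Pro) → CCU (Pro) — synonymous.
Synonymous: 2 of 4.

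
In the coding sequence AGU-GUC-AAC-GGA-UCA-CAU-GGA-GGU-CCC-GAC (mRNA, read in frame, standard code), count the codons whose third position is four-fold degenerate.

Codon 1 AGU (Ser): third position 2-fold.
Codon 2 GUC (Val): third position 4-fold.
Codon 3 AAC (Asn): third position 2-fold.
Codon 4 GGA (Gly): third position 4-fold.
Codon 5 UCA (Ser): third position 4-fold.
Codon 6 CAU (His): third position 2-fold.
Codon 7 GGA (Gly): third position 4-fold.
Codon 8 GGU (Gly): third position 4-fold.
Codon 9 CCC (Pro): third position 4-fold.
Codon 10 GAC (Asp): third position 2-fold.
Four-fold degenerate third positions: 6.

6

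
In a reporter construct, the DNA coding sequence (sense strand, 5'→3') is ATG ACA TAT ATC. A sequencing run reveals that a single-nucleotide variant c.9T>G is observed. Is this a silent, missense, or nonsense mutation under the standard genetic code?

Position 9 falls in codon 3: TAT → Tyr.
After the substitution the codon is TAG → Stop.
The new codon is a stop codon, so this is a nonsense mutation.

nonsense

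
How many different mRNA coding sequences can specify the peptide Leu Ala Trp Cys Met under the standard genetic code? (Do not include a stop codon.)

Leu: 6 codons.
Ala: 4 codons.
Trp: 1 codon.
Cys: 2 codons.
Met: 1 codon.
6 × 4 × 1 × 2 × 1 = 48.

48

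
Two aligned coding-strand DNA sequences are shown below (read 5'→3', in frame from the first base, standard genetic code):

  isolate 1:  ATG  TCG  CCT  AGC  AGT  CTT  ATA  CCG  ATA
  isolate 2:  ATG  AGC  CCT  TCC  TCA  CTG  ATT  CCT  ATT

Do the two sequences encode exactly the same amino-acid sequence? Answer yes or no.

yes

Codon 1: ATG Met / ATG Met — identical.
Codon 2: TCG Ser / AGC Ser — synonymous.
Codon 3: CCT Pro / CCT Pro — identical.
Codon 4: AGC Ser / TCC Ser — synonymous.
Codon 5: AGT Ser / TCA Ser — synonymous.
Codon 6: CTT Leu / CTG Leu — synonymous.
Codon 7: ATA Ile / ATT Ile — synonymous.
Codon 8: CCG Pro / CCT Pro — synonymous.
Codon 9: ATA Ile / ATT Ile — synonymous.
Nonsynonymous differences: 0 → same protein.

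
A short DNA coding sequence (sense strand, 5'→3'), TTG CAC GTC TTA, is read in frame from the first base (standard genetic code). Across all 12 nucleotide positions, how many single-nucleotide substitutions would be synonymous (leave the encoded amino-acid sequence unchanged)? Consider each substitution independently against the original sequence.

8

Codon 1 (TTG, Leu): 2 synonymous substitutions.
Codon 2 (CAC, His): 1 synonymous substitution.
Codon 3 (GTC, Val): 3 synonymous substitutions.
Codon 4 (TTA, Leu): 2 synonymous substitutions.
Total: 2 + 1 + 3 + 2 = 8.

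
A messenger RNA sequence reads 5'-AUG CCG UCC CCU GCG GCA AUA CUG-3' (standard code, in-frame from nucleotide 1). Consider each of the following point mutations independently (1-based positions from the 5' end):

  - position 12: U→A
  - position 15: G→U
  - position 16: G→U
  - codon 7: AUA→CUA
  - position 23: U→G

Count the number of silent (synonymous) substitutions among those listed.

Codon 4: CCU (Pro) → CCA (Pro) — synonymous.
Codon 5: GCG (Ala) → GCU (Ala) — synonymous.
Codon 6: GCA (Ala) → UCA (Ser) — missense.
Codon 7: AUA (Ile) → CUA (Leu) — missense.
Codon 8: CUG (Leu) → CGG (Arg) — missense.
Synonymous: 2 of 5.

2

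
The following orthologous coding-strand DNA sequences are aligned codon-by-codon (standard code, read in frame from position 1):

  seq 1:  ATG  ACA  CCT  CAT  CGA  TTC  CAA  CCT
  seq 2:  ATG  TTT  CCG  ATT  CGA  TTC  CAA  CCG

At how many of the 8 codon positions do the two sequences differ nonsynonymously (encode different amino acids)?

2

Codon 1: ATG Met / ATG Met — identical.
Codon 2: ACA Thr / TTT Phe — nonsynonymous.
Codon 3: CCT Pro / CCG Pro — synonymous.
Codon 4: CAT His / ATT Ile — nonsynonymous.
Codon 5: CGA Arg / CGA Arg — identical.
Codon 6: TTC Phe / TTC Phe — identical.
Codon 7: CAA Gln / CAA Gln — identical.
Codon 8: CCT Pro / CCG Pro — synonymous.
Nonsynonymous differences: 2.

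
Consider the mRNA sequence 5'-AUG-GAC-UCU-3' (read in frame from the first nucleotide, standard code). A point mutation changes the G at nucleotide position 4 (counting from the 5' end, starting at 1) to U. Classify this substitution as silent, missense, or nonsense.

missense

Position 4 falls in codon 2: GAC → Asp.
After the substitution the codon is UAC → Tyr.
Asp ≠ Tyr, so this is a missense mutation.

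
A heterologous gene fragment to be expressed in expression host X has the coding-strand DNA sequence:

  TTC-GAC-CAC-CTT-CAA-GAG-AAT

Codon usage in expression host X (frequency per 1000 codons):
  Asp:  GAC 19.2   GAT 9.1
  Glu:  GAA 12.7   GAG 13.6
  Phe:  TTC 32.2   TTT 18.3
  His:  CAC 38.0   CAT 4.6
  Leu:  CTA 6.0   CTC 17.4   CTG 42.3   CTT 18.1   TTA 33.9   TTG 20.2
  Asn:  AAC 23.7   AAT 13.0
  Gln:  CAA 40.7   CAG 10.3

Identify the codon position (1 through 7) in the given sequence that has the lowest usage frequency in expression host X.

7

Codon 1 TTC (Phe): 32.2 per 1000.
Codon 2 GAC (Asp): 19.2 per 1000.
Codon 3 CAC (His): 38.0 per 1000.
Codon 4 CTT (Leu): 18.1 per 1000.
Codon 5 CAA (Gln): 40.7 per 1000.
Codon 6 GAG (Glu): 13.6 per 1000.
Codon 7 AAT (Asn): 13.0 per 1000.
Lowest frequency is 13.0 at codon 7.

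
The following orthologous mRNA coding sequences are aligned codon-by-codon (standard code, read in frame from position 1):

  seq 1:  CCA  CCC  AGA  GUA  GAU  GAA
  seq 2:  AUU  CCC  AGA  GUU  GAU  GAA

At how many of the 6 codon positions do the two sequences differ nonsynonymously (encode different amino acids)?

1

Codon 1: CCA Pro / AUU Ile — nonsynonymous.
Codon 2: CCC Pro / CCC Pro — identical.
Codon 3: AGA Arg / AGA Arg — identical.
Codon 4: GUA Val / GUU Val — synonymous.
Codon 5: GAU Asp / GAU Asp — identical.
Codon 6: GAA Glu / GAA Glu — identical.
Nonsynonymous differences: 1.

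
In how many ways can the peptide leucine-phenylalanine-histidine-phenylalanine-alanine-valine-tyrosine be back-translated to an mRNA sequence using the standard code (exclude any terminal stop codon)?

1536

Leu: 6 codons.
Phe: 2 codons.
His: 2 codons.
Phe: 2 codons.
Ala: 4 codons.
Val: 4 codons.
Tyr: 2 codons.
6 × 2 × 2 × 2 × 4 × 4 × 2 = 1536.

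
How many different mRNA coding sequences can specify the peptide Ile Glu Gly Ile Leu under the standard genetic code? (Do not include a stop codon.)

432

Ile: 3 codons.
Glu: 2 codons.
Gly: 4 codons.
Ile: 3 codons.
Leu: 6 codons.
3 × 2 × 4 × 3 × 6 = 432.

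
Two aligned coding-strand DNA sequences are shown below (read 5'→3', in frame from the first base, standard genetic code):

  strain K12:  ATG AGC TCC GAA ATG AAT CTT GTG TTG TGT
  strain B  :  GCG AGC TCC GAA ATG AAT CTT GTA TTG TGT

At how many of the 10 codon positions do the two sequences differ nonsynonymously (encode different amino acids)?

1

Codon 1: ATG Met / GCG Ala — nonsynonymous.
Codon 2: AGC Ser / AGC Ser — identical.
Codon 3: TCC Ser / TCC Ser — identical.
Codon 4: GAA Glu / GAA Glu — identical.
Codon 5: ATG Met / ATG Met — identical.
Codon 6: AAT Asn / AAT Asn — identical.
Codon 7: CTT Leu / CTT Leu — identical.
Codon 8: GTG Val / GTA Val — synonymous.
Codon 9: TTG Leu / TTG Leu — identical.
Codon 10: TGT Cys / TGT Cys — identical.
Nonsynonymous differences: 1.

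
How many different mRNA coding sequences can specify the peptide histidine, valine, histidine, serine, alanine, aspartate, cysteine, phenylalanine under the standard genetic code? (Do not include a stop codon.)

3072

His: 2 codons.
Val: 4 codons.
His: 2 codons.
Ser: 6 codons.
Ala: 4 codons.
Asp: 2 codons.
Cys: 2 codons.
Phe: 2 codons.
2 × 4 × 2 × 6 × 4 × 2 × 2 × 2 = 3072.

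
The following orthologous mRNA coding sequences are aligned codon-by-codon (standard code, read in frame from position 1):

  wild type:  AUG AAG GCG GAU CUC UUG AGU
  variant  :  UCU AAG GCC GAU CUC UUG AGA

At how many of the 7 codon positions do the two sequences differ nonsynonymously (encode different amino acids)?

Codon 1: AUG Met / UCU Ser — nonsynonymous.
Codon 2: AAG Lys / AAG Lys — identical.
Codon 3: GCG Ala / GCC Ala — synonymous.
Codon 4: GAU Asp / GAU Asp — identical.
Codon 5: CUC Leu / CUC Leu — identical.
Codon 6: UUG Leu / UUG Leu — identical.
Codon 7: AGU Ser / AGA Arg — nonsynonymous.
Nonsynonymous differences: 2.

2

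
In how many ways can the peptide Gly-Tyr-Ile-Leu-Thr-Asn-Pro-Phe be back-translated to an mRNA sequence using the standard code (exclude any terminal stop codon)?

Gly: 4 codons.
Tyr: 2 codons.
Ile: 3 codons.
Leu: 6 codons.
Thr: 4 codons.
Asn: 2 codons.
Pro: 4 codons.
Phe: 2 codons.
4 × 2 × 3 × 6 × 4 × 2 × 4 × 2 = 9216.

9216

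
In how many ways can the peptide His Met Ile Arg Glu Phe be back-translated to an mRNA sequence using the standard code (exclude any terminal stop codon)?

144

His: 2 codons.
Met: 1 codon.
Ile: 3 codons.
Arg: 6 codons.
Glu: 2 codons.
Phe: 2 codons.
2 × 1 × 3 × 6 × 2 × 2 = 144.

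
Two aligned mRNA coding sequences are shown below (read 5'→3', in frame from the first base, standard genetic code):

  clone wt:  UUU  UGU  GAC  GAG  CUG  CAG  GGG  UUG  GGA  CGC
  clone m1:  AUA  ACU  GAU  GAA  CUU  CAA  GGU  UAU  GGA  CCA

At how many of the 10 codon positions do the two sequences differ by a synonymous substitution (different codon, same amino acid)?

Codon 1: UUU Phe / AUA Ile — nonsynonymous.
Codon 2: UGU Cys / ACU Thr — nonsynonymous.
Codon 3: GAC Asp / GAU Asp — synonymous.
Codon 4: GAG Glu / GAA Glu — synonymous.
Codon 5: CUG Leu / CUU Leu — synonymous.
Codon 6: CAG Gln / CAA Gln — synonymous.
Codon 7: GGG Gly / GGU Gly — synonymous.
Codon 8: UUG Leu / UAU Tyr — nonsynonymous.
Codon 9: GGA Gly / GGA Gly — identical.
Codon 10: CGC Arg / CCA Pro — nonsynonymous.
Synonymous differences: 5.

5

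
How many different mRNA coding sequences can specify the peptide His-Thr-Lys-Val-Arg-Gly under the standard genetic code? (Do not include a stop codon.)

1536

His: 2 codons.
Thr: 4 codons.
Lys: 2 codons.
Val: 4 codons.
Arg: 6 codons.
Gly: 4 codons.
2 × 4 × 2 × 4 × 6 × 4 = 1536.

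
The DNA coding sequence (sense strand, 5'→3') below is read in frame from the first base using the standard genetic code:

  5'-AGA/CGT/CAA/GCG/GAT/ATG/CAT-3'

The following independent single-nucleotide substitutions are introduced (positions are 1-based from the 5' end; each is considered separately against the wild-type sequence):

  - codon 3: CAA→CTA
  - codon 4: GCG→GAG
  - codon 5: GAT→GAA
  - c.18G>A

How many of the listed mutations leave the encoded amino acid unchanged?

0

Codon 3: CAA (Gln) → CTA (Leu) — missense.
Codon 4: GCG (Ala) → GAG (Glu) — missense.
Codon 5: GAT (Asp) → GAA (Glu) — missense.
Codon 6: ATG (Met) → ATA (Ile) — missense.
Synonymous: 0 of 4.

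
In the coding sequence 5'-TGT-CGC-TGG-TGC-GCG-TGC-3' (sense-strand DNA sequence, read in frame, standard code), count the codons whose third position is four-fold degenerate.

Codon 1 TGT (Cys): third position 2-fold.
Codon 2 CGC (Arg): third position 4-fold.
Codon 3 TGG (Trp): third position 1-fold.
Codon 4 TGC (Cys): third position 2-fold.
Codon 5 GCG (Ala): third position 4-fold.
Codon 6 TGC (Cys): third position 2-fold.
Four-fold degenerate third positions: 2.

2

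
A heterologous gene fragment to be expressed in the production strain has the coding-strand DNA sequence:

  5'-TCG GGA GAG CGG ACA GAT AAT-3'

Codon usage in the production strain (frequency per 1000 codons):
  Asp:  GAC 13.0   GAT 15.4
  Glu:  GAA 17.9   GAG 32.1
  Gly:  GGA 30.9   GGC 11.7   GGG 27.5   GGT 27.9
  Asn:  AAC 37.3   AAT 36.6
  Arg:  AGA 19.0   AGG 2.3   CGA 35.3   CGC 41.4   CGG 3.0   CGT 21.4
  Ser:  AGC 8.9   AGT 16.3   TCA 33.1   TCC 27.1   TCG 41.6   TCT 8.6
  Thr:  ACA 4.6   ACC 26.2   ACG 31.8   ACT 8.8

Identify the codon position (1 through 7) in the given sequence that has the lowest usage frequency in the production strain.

4

Codon 1 TCG (Ser): 41.6 per 1000.
Codon 2 GGA (Gly): 30.9 per 1000.
Codon 3 GAG (Glu): 32.1 per 1000.
Codon 4 CGG (Arg): 3.0 per 1000.
Codon 5 ACA (Thr): 4.6 per 1000.
Codon 6 GAT (Asp): 15.4 per 1000.
Codon 7 AAT (Asn): 36.6 per 1000.
Lowest frequency is 3.0 at codon 4.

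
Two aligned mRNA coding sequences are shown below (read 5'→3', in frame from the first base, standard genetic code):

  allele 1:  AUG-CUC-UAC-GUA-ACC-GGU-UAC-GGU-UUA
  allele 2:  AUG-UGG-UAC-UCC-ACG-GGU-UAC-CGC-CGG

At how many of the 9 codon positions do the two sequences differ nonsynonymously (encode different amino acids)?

4

Codon 1: AUG Met / AUG Met — identical.
Codon 2: CUC Leu / UGG Trp — nonsynonymous.
Codon 3: UAC Tyr / UAC Tyr — identical.
Codon 4: GUA Val / UCC Ser — nonsynonymous.
Codon 5: ACC Thr / ACG Thr — synonymous.
Codon 6: GGU Gly / GGU Gly — identical.
Codon 7: UAC Tyr / UAC Tyr — identical.
Codon 8: GGU Gly / CGC Arg — nonsynonymous.
Codon 9: UUA Leu / CGG Arg — nonsynonymous.
Nonsynonymous differences: 4.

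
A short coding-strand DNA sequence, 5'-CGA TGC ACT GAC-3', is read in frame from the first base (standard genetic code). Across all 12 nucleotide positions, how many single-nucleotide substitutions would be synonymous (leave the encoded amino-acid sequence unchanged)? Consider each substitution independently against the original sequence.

9

Codon 1 (CGA, Arg): 4 synonymous substitutions.
Codon 2 (TGC, Cys): 1 synonymous substitution.
Codon 3 (ACT, Thr): 3 synonymous substitutions.
Codon 4 (GAC, Asp): 1 synonymous substitution.
Total: 4 + 1 + 3 + 1 = 9.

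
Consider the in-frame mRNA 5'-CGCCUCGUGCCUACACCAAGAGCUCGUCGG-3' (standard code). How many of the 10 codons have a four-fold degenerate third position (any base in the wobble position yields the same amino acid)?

Codon 1 CGC (Arg): third position 4-fold.
Codon 2 CUC (Leu): third position 4-fold.
Codon 3 GUG (Val): third position 4-fold.
Codon 4 CCU (Pro): third position 4-fold.
Codon 5 ACA (Thr): third position 4-fold.
Codon 6 CCA (Pro): third position 4-fold.
Codon 7 AGA (Arg): third position 2-fold.
Codon 8 GCU (Ala): third position 4-fold.
Codon 9 CGU (Arg): third position 4-fold.
Codon 10 CGG (Arg): third position 4-fold.
Four-fold degenerate third positions: 9.

9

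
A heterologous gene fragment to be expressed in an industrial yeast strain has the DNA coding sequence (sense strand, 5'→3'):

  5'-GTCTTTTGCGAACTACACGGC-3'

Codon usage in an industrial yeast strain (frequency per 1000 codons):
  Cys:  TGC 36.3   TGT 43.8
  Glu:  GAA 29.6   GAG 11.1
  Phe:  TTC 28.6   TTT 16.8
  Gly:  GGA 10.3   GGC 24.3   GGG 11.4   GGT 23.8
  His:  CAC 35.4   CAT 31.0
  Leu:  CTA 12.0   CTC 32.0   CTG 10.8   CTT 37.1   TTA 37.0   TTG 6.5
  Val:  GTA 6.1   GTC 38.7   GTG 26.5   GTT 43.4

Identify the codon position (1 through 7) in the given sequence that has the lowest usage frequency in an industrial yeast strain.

5

Codon 1 GTC (Val): 38.7 per 1000.
Codon 2 TTT (Phe): 16.8 per 1000.
Codon 3 TGC (Cys): 36.3 per 1000.
Codon 4 GAA (Glu): 29.6 per 1000.
Codon 5 CTA (Leu): 12.0 per 1000.
Codon 6 CAC (His): 35.4 per 1000.
Codon 7 GGC (Gly): 24.3 per 1000.
Lowest frequency is 12.0 at codon 5.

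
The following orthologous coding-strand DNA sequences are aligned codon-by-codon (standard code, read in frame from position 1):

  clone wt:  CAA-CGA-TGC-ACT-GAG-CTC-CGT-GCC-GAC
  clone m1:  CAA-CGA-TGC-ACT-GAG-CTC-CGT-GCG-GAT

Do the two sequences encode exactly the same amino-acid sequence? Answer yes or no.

yes

Codon 1: CAA Gln / CAA Gln — identical.
Codon 2: CGA Arg / CGA Arg — identical.
Codon 3: TGC Cys / TGC Cys — identical.
Codon 4: ACT Thr / ACT Thr — identical.
Codon 5: GAG Glu / GAG Glu — identical.
Codon 6: CTC Leu / CTC Leu — identical.
Codon 7: CGT Arg / CGT Arg — identical.
Codon 8: GCC Ala / GCG Ala — synonymous.
Codon 9: GAC Asp / GAT Asp — synonymous.
Nonsynonymous differences: 0 → same protein.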